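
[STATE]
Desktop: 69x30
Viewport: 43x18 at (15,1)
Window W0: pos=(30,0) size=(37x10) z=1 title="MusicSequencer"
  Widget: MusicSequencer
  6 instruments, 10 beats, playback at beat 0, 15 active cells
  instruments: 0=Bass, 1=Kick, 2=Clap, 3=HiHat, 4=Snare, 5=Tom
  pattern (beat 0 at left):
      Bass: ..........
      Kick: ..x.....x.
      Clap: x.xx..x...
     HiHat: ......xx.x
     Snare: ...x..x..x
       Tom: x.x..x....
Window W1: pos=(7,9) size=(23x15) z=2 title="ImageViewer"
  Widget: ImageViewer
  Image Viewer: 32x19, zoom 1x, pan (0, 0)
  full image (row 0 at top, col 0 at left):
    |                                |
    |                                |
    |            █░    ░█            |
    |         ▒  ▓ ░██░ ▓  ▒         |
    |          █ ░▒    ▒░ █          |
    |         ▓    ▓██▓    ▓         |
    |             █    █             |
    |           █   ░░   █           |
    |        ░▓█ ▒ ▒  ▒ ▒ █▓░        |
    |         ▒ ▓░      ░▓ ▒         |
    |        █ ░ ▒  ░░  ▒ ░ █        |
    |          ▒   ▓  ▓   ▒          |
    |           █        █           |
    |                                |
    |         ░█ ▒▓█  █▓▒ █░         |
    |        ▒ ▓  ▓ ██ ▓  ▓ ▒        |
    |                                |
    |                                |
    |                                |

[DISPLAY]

               ┃ MusicSequencer            
               ┠───────────────────────────
               ┃      ▼123456789           
               ┃  Bass··········           
               ┃  Kick··█·····█·           
               ┃  Clap█·██··█···           
               ┃ HiHat······██·█           
               ┃ Snare···█··█··█           
━━━━━━━━━━━━━━┓┗━━━━━━━━━━━━━━━━━━━━━━━━━━━
iewer         ┃                            
──────────────┨                            
              ┃                            
              ┃                            
     █░    ░█ ┃                            
  ▒  ▓ ░██░ ▓ ┃                            
   █ ░▒    ▒░ ┃                            
  ▓    ▓██▓   ┃                            
      █    █  ┃                            


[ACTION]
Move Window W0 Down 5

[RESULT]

                                           
                                           
                                           
                                           
               ┏━━━━━━━━━━━━━━━━━━━━━━━━━━━
               ┃ MusicSequencer            
               ┠───────────────────────────
               ┃      ▼123456789           
━━━━━━━━━━━━━━┓┃  Bass··········           
iewer         ┃┃  Kick··█·····█·           
──────────────┨┃  Clap█·██··█···           
              ┃┃ HiHat······██·█           
              ┃┃ Snare···█··█··█           
     █░    ░█ ┃┗━━━━━━━━━━━━━━━━━━━━━━━━━━━
  ▒  ▓ ░██░ ▓ ┃                            
   █ ░▒    ▒░ ┃                            
  ▓    ▓██▓   ┃                            
      █    █  ┃                            


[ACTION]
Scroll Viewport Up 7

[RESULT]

                                           
                                           
                                           
                                           
                                           
               ┏━━━━━━━━━━━━━━━━━━━━━━━━━━━
               ┃ MusicSequencer            
               ┠───────────────────────────
               ┃      ▼123456789           
━━━━━━━━━━━━━━┓┃  Bass··········           
iewer         ┃┃  Kick··█·····█·           
──────────────┨┃  Clap█·██··█···           
              ┃┃ HiHat······██·█           
              ┃┃ Snare···█··█··█           
     █░    ░█ ┃┗━━━━━━━━━━━━━━━━━━━━━━━━━━━
  ▒  ▓ ░██░ ▓ ┃                            
   █ ░▒    ▒░ ┃                            
  ▓    ▓██▓   ┃                            


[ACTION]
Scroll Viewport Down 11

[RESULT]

──────────────┨┃  Clap█·██··█···           
              ┃┃ HiHat······██·█           
              ┃┃ Snare···█··█··█           
     █░    ░█ ┃┗━━━━━━━━━━━━━━━━━━━━━━━━━━━
  ▒  ▓ ░██░ ▓ ┃                            
   █ ░▒    ▒░ ┃                            
  ▓    ▓██▓   ┃                            
      █    █  ┃                            
    █   ░░   █┃                            
 ░▓█ ▒ ▒  ▒ ▒ ┃                            
  ▒ ▓░      ░▓┃                            
 █ ░ ▒  ░░  ▒ ┃                            
━━━━━━━━━━━━━━┛                            
                                           
                                           
                                           
                                           
                                           


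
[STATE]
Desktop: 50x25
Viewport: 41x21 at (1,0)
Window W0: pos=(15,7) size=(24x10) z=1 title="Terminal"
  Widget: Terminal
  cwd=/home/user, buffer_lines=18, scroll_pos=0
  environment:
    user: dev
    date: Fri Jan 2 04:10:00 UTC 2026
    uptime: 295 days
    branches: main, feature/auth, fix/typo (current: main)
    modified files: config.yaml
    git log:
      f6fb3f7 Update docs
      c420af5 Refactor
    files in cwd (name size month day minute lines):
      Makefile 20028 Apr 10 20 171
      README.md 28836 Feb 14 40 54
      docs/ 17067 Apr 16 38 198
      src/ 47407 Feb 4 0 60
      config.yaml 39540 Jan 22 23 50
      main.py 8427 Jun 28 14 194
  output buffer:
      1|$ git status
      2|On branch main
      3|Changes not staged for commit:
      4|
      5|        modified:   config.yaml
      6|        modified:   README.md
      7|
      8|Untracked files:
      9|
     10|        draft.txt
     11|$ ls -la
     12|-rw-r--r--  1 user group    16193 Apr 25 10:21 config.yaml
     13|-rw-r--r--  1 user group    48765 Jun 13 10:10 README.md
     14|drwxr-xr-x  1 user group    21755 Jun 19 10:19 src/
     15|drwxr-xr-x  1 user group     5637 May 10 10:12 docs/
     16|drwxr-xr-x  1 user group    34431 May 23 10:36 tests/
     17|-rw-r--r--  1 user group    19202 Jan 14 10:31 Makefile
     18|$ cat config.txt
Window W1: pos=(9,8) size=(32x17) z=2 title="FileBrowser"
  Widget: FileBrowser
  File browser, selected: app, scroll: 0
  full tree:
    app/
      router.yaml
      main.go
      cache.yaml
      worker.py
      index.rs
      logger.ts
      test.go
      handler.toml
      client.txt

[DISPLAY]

                                         
                                         
                                         
                                         
                                         
                                         
                                         
              ┏━━━━━━━━━━━━━━━━━━━━━━┓   
        ┏━━━━━━━━━━━━━━━━━━━━━━━━━━━━━━┓ 
        ┃ FileBrowser                  ┃ 
        ┠──────────────────────────────┨ 
        ┃> [-] app/                    ┃ 
        ┃    router.yaml               ┃ 
        ┃    main.go                   ┃ 
        ┃    cache.yaml                ┃ 
        ┃    worker.py                 ┃ 
        ┃    index.rs                  ┃ 
        ┃    logger.ts                 ┃ 
        ┃    test.go                   ┃ 
        ┃    handler.toml              ┃ 
        ┃    client.txt                ┃ 


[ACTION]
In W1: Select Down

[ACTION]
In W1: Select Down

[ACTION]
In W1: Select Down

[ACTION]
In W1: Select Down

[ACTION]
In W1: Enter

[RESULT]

                                         
                                         
                                         
                                         
                                         
                                         
                                         
              ┏━━━━━━━━━━━━━━━━━━━━━━┓   
        ┏━━━━━━━━━━━━━━━━━━━━━━━━━━━━━━┓ 
        ┃ FileBrowser                  ┃ 
        ┠──────────────────────────────┨ 
        ┃  [-] app/                    ┃ 
        ┃    router.yaml               ┃ 
        ┃    main.go                   ┃ 
        ┃    cache.yaml                ┃ 
        ┃  > worker.py                 ┃ 
        ┃    index.rs                  ┃ 
        ┃    logger.ts                 ┃ 
        ┃    test.go                   ┃ 
        ┃    handler.toml              ┃ 
        ┃    client.txt                ┃ 


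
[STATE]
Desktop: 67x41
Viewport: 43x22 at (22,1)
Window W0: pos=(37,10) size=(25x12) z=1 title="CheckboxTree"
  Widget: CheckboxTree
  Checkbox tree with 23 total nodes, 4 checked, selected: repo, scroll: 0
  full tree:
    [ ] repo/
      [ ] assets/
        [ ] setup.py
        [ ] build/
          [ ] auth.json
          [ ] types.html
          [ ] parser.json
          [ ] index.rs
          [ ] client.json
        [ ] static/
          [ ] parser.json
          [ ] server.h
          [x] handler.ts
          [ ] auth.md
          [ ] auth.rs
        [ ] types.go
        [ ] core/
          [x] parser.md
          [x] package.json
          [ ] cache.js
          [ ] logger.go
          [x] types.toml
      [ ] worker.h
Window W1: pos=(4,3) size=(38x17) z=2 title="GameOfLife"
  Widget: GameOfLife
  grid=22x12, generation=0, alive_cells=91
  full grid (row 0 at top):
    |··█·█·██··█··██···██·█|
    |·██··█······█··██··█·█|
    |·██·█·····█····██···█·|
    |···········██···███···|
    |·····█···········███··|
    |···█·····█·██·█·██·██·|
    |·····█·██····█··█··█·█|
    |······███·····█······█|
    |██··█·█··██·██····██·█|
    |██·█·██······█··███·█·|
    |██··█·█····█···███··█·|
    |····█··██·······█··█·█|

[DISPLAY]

                                           
                                           
━━━━━━━━━━━━━━━━━━━┓                       
                   ┃                       
───────────────────┨                       
                   ┃                       
·██·█              ┃                       
··█·█              ┃                       
···█·              ┃                       
██···              ┃━━━━━━━━━━━━━━━━━━━┓   
███··              ┃ckboxTree          ┃   
█·██·              ┃───────────────────┨   
··█·█              ┃ repo/             ┃   
····█              ┃-] assets/         ┃   
·██·█              ┃ [ ] setup.py      ┃   
██·█·              ┃ [ ] build/        ┃   
█··█·              ┃   [ ] auth.json   ┃   
··█·█              ┃   [ ] types.html  ┃   
━━━━━━━━━━━━━━━━━━━┛   [ ] parser.json ┃   
               ┃       [ ] index.rs    ┃   
               ┗━━━━━━━━━━━━━━━━━━━━━━━┛   
                                           


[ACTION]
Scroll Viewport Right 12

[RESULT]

                                           
                                           
━━━━━━━━━━━━━━━━━┓                         
                 ┃                         
─────────────────┨                         
                 ┃                         
█·█              ┃                         
█·█              ┃                         
·█·              ┃                         
···              ┃━━━━━━━━━━━━━━━━━━━┓     
█··              ┃ckboxTree          ┃     
██·              ┃───────────────────┨     
█·█              ┃ repo/             ┃     
··█              ┃-] assets/         ┃     
█·█              ┃ [ ] setup.py      ┃     
·█·              ┃ [ ] build/        ┃     
·█·              ┃   [ ] auth.json   ┃     
█·█              ┃   [ ] types.html  ┃     
━━━━━━━━━━━━━━━━━┛   [ ] parser.json ┃     
             ┃       [ ] index.rs    ┃     
             ┗━━━━━━━━━━━━━━━━━━━━━━━┛     
                                           


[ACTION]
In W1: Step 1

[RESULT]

                                           
                                           
━━━━━━━━━━━━━━━━━┓                         
                 ┃                         
─────────────────┨                         
                 ┃                         
█··              ┃                         
█·█              ┃                         
██·              ┃                         
···              ┃━━━━━━━━━━━━━━━━━━━┓     
·█·              ┃ckboxTree          ┃     
···              ┃───────────────────┨     
█·█              ┃ repo/             ┃     
█·█              ┃-] assets/         ┃     
█·█              ┃ [ ] setup.py      ┃     
·██              ┃ [ ] build/        ┃     
·██              ┃   [ ] auth.json   ┃     
·█·              ┃   [ ] types.html  ┃     
━━━━━━━━━━━━━━━━━┛   [ ] parser.json ┃     
             ┃       [ ] index.rs    ┃     
             ┗━━━━━━━━━━━━━━━━━━━━━━━┛     
                                           


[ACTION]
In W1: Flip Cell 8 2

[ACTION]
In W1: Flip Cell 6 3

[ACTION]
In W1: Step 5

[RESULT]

                                           
                                           
━━━━━━━━━━━━━━━━━┓                         
                 ┃                         
─────────────────┨                         
                 ┃                         
···              ┃                         
···              ┃                         
···              ┃                         
···              ┃━━━━━━━━━━━━━━━━━━━┓     
···              ┃ckboxTree          ┃     
···              ┃───────────────────┨     
···              ┃ repo/             ┃     
···              ┃-] assets/         ┃     
···              ┃ [ ] setup.py      ┃     
···              ┃ [ ] build/        ┃     
···              ┃   [ ] auth.json   ┃     
···              ┃   [ ] types.html  ┃     
━━━━━━━━━━━━━━━━━┛   [ ] parser.json ┃     
             ┃       [ ] index.rs    ┃     
             ┗━━━━━━━━━━━━━━━━━━━━━━━┛     
                                           


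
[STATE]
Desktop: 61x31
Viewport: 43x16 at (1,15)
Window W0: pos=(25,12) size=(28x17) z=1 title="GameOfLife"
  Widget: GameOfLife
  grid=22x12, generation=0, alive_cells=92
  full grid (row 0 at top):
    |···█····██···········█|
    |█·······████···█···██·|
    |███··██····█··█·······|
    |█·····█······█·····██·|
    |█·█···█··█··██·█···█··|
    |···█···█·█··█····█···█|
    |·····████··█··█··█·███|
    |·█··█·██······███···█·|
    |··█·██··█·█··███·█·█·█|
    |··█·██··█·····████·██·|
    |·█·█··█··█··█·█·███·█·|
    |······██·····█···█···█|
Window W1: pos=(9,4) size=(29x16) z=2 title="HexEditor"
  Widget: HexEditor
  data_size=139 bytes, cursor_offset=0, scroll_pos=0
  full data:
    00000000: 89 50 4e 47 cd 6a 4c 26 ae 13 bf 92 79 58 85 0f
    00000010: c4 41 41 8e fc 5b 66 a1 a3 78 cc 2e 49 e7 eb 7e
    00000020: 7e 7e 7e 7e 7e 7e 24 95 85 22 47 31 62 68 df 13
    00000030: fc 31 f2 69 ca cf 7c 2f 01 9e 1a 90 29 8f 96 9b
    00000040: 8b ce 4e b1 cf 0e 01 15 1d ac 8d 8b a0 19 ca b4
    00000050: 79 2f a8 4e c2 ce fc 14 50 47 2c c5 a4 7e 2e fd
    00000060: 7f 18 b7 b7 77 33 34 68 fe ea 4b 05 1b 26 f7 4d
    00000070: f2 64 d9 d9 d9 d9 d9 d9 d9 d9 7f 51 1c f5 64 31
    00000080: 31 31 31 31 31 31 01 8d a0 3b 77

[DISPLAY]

        ┃00000080  31 31 31 31 31 31┃      
        ┃                           ┃······
        ┃                           ┃···█··
        ┃                           ┃··█···
        ┗━━━━━━━━━━━━━━━━━━━━━━━━━━━┛·█····
                        ┃█·█···█··█··██·█··
                        ┃···█···█·█··█····█
                        ┃·····████··█··█··█
                        ┃·█··█·██······███·
                        ┃··█·██··█·█··███·█
                        ┃··█·██··█·····████
                        ┃·█·█··█··█··█·█·██
                        ┃······██·····█···█
                        ┗━━━━━━━━━━━━━━━━━━
                                           
                                           


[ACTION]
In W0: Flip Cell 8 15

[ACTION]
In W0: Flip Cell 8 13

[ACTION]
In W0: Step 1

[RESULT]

        ┃00000080  31 31 31 31 31 31┃      
        ┃                           ┃······
        ┃                           ┃······
        ┃                           ┃█·█···
        ┗━━━━━━━━━━━━━━━━━━━━━━━━━━━┛·█····
                        ┃·█····███···███···
                        ┃·····█···████·█·█·
                        ┃····██·······██··█
                        ┃···██····█···██·██
                        ┃·██·····██···█···█
                        ┃·██···███·····█···
                        ┃··███·█·█·····█···
                        ┃······██·····█··██
                        ┗━━━━━━━━━━━━━━━━━━
                                           
                                           


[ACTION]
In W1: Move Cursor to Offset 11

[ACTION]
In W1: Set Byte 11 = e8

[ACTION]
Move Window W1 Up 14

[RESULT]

        ┗━━━━━━━━━━━━━━━━━━━━━━━━━━━┛      
                        ┃········█·········
                        ┃█·█····██··█······
                        ┃█····███·█·██·█···
                        ┃█·█···██·····█····
                        ┃·█····███···███···
                        ┃·····█···████·█·█·
                        ┃····██·······██··█
                        ┃···██····█···██·██
                        ┃·██·····██···█···█
                        ┃·██···███·····█···
                        ┃··███·█·█·····█···
                        ┃······██·····█··██
                        ┗━━━━━━━━━━━━━━━━━━
                                           
                                           


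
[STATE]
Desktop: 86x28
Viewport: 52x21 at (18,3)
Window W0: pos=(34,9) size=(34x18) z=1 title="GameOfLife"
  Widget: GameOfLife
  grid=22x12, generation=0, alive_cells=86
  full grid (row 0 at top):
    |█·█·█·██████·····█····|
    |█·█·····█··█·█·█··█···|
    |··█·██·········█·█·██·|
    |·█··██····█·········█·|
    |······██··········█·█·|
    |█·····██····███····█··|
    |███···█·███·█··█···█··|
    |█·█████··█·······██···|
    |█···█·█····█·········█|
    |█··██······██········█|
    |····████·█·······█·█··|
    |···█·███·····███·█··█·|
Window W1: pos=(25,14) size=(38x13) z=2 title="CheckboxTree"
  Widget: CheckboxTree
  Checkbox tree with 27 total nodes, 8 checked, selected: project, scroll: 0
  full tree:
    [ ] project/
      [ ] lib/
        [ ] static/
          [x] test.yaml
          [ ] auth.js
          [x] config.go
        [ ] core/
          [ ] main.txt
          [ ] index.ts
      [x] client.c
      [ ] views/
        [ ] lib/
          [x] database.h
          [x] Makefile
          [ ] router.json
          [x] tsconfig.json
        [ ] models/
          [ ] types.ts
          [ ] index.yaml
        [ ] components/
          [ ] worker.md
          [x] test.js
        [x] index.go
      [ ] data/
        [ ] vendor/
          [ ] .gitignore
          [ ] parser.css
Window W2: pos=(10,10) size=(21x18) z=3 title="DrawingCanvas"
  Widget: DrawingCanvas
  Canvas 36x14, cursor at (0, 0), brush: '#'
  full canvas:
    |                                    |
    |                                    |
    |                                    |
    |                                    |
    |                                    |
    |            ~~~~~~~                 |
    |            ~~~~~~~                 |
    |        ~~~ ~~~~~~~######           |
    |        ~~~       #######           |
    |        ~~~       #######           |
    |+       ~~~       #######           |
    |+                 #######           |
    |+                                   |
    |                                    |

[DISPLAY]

                                                    
                                                    
                                                    
                                                    
                                                    
                                                    
                ┏━━━━━━━━━━━━━━━━━━━━━━━━━━━━━━━━┓  
━━━━━━━━━━━━┓   ┃ GameOfLife                     ┃  
gCanvas     ┃   ┠────────────────────────────────┨  
────────────┨   ┃Gen: 0                          ┃  
            ┃   ┃█·█·█·██████·····█····          ┃  
            ┃━━━━━━━━━━━━━━━━━━━━━━━━━━━━━━━┓    ┃  
            ┃kboxTree                       ┃    ┃  
            ┃───────────────────────────────┨    ┃  
            ┃project/                       ┃    ┃  
     ~~~~~~~┃] lib/                         ┃    ┃  
     ~~~~~~~┃[-] static/                    ┃    ┃  
 ~~~ ~~~~~~~┃  [x] test.yaml                ┃    ┃  
 ~~~       #┃  [ ] auth.js                  ┃    ┃  
 ~~~       #┃  [x] config.go                ┃    ┃  
 ~~~       #┃[ ] core/                      ┃    ┃  


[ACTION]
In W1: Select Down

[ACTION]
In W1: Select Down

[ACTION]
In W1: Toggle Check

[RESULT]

                                                    
                                                    
                                                    
                                                    
                                                    
                                                    
                ┏━━━━━━━━━━━━━━━━━━━━━━━━━━━━━━━━┓  
━━━━━━━━━━━━┓   ┃ GameOfLife                     ┃  
gCanvas     ┃   ┠────────────────────────────────┨  
────────────┨   ┃Gen: 0                          ┃  
            ┃   ┃█·█·█·██████·····█····          ┃  
            ┃━━━━━━━━━━━━━━━━━━━━━━━━━━━━━━━┓    ┃  
            ┃kboxTree                       ┃    ┃  
            ┃───────────────────────────────┨    ┃  
            ┃project/                       ┃    ┃  
     ~~~~~~~┃] lib/                         ┃    ┃  
     ~~~~~~~┃[x] static/                    ┃    ┃  
 ~~~ ~~~~~~~┃  [x] test.yaml                ┃    ┃  
 ~~~       #┃  [x] auth.js                  ┃    ┃  
 ~~~       #┃  [x] config.go                ┃    ┃  
 ~~~       #┃[ ] core/                      ┃    ┃  


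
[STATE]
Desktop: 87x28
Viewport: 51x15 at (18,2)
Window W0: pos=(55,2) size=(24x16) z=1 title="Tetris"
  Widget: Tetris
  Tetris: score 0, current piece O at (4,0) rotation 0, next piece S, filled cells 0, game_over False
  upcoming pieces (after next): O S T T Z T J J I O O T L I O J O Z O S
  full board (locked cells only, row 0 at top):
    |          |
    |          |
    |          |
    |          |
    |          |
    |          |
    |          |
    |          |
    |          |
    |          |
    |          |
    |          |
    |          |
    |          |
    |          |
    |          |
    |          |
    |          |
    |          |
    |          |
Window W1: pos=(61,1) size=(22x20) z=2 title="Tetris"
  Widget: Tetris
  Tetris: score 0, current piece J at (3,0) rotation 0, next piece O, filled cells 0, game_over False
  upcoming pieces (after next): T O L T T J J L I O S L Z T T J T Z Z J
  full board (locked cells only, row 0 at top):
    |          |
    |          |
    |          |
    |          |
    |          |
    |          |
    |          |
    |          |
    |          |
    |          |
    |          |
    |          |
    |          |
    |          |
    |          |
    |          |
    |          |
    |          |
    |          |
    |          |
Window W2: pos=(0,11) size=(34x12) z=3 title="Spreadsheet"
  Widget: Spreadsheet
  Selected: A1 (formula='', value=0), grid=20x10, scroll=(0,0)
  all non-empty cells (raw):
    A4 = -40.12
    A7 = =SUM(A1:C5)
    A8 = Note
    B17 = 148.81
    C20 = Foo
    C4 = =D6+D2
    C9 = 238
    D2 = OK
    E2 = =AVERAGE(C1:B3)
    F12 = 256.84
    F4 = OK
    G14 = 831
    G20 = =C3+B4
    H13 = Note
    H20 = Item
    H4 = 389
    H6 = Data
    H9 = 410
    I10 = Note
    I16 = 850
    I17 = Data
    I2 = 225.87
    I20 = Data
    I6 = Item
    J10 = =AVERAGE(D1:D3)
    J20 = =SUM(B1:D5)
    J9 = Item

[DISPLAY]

                                     ┏━━━━━┃ Tetris
                                     ┃ Tetr┠───────
                                     ┠─────┃       
                                     ┃     ┃       
                                     ┃     ┃       
                                     ┃     ┃       
                                     ┃     ┃       
                                     ┃     ┃       
                                     ┃     ┃       
━━━━━━━━━━━━━━━┓                     ┃     ┃       
               ┃                     ┃     ┃       
───────────────┨                     ┃     ┃       
               ┃                     ┃     ┃       
      C       D┃                     ┃     ┃       
---------------┃                     ┃     ┃       


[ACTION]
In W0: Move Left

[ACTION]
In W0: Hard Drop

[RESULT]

                                     ┏━━━━━┃ Tetris
                                     ┃ Tetr┠───────
                                     ┠─────┃       
                                     ┃     ┃       
                                     ┃     ┃       
                                     ┃     ┃       
                                     ┃     ┃       
                                     ┃     ┃       
                                     ┃     ┃       
━━━━━━━━━━━━━━━┓                     ┃     ┃       
               ┃                     ┃     ┃       
───────────────┨                     ┃     ┃       
               ┃                     ┃     ┃       
      C       D┃                     ┃   ▓▓┃       
---------------┃                     ┃   ▓▓┃       


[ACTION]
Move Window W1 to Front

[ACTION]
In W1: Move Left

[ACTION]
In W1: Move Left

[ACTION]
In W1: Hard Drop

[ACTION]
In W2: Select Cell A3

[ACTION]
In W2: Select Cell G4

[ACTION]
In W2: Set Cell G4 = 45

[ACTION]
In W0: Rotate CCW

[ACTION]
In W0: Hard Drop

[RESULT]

                                     ┏━━━━━┃ Tetris
                                     ┃ Tetr┠───────
                                     ┠─────┃       
                                     ┃     ┃       
                                     ┃     ┃       
                                     ┃     ┃       
                                     ┃     ┃       
                                     ┃     ┃       
                                     ┃     ┃       
━━━━━━━━━━━━━━━┓                     ┃     ┃       
               ┃                     ┃   ░ ┃       
───────────────┨                     ┃   ░░┃       
               ┃                     ┃    ░┃       
      C       D┃                     ┃   ▓▓┃       
---------------┃                     ┃   ▓▓┃       


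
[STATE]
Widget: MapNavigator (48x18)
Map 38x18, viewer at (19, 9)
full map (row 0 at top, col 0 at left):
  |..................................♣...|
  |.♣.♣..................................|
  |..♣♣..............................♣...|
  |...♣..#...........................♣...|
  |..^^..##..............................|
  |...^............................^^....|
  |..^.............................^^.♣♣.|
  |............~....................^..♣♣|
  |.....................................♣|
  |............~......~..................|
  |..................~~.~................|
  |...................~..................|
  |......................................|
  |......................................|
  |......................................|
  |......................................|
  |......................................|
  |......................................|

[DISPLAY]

     ..................................♣...     
     .♣.♣..................................     
     ..♣♣..............................♣...     
     ...♣..#...........................♣...     
     ..^^..##..............................     
     ...^............................^^....     
     ..^.............................^^.♣♣.     
     ............~....................^..♣♣     
     .....................................♣     
     ............~......@..................     
     ..................~~.~................     
     ...................~..................     
     ......................................     
     ......................................     
     ......................................     
     ......................................     
     ......................................     
     ......................................     


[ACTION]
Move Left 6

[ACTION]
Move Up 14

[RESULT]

                                                
                                                
                                                
                                                
                                                
                                                
                                                
                                                
                                                
           .............@....................♣..
           .♣.♣.................................
           ..♣♣..............................♣..
           ...♣..#...........................♣..
           ..^^..##.............................
           ...^............................^^...
           ..^.............................^^.♣♣
           ............~....................^..♣
           .....................................


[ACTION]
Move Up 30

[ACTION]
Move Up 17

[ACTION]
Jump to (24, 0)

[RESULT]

                                                
                                                
                                                
                                                
                                                
                                                
                                                
                                                
                                                
........................@.........♣...          
.♣.♣..................................          
..♣♣..............................♣...          
...♣..#...........................♣...          
..^^..##..............................          
...^............................^^....          
..^.............................^^.♣♣.          
............~....................^..♣♣          
.....................................♣          


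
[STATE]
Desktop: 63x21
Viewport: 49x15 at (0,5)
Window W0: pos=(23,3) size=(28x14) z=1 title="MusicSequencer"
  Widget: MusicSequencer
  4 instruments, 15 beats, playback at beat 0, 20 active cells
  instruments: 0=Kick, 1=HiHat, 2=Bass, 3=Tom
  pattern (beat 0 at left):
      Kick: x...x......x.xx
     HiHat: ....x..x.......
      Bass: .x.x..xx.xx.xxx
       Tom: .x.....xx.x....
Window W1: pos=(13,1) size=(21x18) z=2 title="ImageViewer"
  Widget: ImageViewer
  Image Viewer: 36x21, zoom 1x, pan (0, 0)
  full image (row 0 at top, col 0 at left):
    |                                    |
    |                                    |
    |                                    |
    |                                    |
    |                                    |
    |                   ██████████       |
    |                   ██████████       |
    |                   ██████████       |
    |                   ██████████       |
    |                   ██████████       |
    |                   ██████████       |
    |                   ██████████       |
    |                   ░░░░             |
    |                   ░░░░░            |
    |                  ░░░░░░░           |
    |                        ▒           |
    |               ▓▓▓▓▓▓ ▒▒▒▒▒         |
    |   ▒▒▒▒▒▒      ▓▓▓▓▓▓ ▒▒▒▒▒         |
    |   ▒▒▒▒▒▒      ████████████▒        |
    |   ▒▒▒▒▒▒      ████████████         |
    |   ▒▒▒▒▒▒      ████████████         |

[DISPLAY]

             ┃                   ┃───────────────
             ┃                   ┃45678901234    
             ┃                   ┃█······█·██    
             ┃                   ┃█··█·······    
             ┃                   ┃··██·██·███    
             ┃                   ┃···██·█····    
             ┃                   ┃               
             ┃                   ┃               
             ┃                   ┃               
             ┃                   ┃               
             ┃                   ┃               
             ┃                   ┃━━━━━━━━━━━━━━━
             ┃                   ┃               
             ┗━━━━━━━━━━━━━━━━━━━┛               
                                                 


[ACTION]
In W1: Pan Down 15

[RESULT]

             ┃               ▓▓▓▓┃───────────────
             ┃   ▒▒▒▒▒▒      ▓▓▓▓┃45678901234    
             ┃   ▒▒▒▒▒▒      ████┃█······█·██    
             ┃   ▒▒▒▒▒▒      ████┃█··█·······    
             ┃   ▒▒▒▒▒▒      ████┃··██·██·███    
             ┃                   ┃···██·█····    
             ┃                   ┃               
             ┃                   ┃               
             ┃                   ┃               
             ┃                   ┃               
             ┃                   ┃               
             ┃                   ┃━━━━━━━━━━━━━━━
             ┃                   ┃               
             ┗━━━━━━━━━━━━━━━━━━━┛               
                                                 


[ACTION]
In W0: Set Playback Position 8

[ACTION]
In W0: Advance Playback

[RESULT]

             ┃               ▓▓▓▓┃───────────────
             ┃   ▒▒▒▒▒▒      ▓▓▓▓┃45678▼01234    
             ┃   ▒▒▒▒▒▒      ████┃█······█·██    
             ┃   ▒▒▒▒▒▒      ████┃█··█·······    
             ┃   ▒▒▒▒▒▒      ████┃··██·██·███    
             ┃                   ┃···██·█····    
             ┃                   ┃               
             ┃                   ┃               
             ┃                   ┃               
             ┃                   ┃               
             ┃                   ┃               
             ┃                   ┃━━━━━━━━━━━━━━━
             ┃                   ┃               
             ┗━━━━━━━━━━━━━━━━━━━┛               
                                                 


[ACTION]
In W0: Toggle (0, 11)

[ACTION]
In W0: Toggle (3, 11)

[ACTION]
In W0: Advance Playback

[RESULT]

             ┃               ▓▓▓▓┃───────────────
             ┃   ▒▒▒▒▒▒      ▓▓▓▓┃456789▼1234    
             ┃   ▒▒▒▒▒▒      ████┃█········██    
             ┃   ▒▒▒▒▒▒      ████┃█··█·······    
             ┃   ▒▒▒▒▒▒      ████┃··██·██·███    
             ┃                   ┃···██·██···    
             ┃                   ┃               
             ┃                   ┃               
             ┃                   ┃               
             ┃                   ┃               
             ┃                   ┃               
             ┃                   ┃━━━━━━━━━━━━━━━
             ┃                   ┃               
             ┗━━━━━━━━━━━━━━━━━━━┛               
                                                 
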